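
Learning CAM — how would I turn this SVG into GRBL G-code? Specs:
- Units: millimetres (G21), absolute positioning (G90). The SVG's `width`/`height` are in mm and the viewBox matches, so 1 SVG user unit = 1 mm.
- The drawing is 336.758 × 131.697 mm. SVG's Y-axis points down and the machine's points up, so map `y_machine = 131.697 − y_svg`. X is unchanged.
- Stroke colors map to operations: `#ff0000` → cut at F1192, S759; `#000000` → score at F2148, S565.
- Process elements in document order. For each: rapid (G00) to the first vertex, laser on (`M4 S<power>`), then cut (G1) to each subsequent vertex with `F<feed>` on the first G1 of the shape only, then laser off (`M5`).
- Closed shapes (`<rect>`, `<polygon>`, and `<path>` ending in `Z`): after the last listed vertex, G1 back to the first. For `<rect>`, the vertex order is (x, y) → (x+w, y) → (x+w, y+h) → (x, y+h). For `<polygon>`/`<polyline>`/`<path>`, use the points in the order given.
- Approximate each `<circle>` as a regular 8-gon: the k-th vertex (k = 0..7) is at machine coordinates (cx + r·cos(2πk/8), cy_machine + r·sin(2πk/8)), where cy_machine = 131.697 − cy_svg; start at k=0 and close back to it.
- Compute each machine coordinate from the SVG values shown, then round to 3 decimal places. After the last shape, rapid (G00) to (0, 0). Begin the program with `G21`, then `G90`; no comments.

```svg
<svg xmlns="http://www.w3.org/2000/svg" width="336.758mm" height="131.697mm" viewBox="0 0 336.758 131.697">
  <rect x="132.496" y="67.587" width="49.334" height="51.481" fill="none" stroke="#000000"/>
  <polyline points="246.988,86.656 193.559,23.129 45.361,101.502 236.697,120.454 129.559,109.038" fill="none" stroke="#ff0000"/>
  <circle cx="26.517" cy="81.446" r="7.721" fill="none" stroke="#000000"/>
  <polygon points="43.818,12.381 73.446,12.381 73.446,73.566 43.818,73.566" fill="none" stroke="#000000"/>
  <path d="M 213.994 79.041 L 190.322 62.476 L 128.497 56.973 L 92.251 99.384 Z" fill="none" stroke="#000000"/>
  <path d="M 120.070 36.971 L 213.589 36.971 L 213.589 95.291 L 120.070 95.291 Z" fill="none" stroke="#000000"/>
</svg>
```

G21
G90
G00 X132.496 Y64.110
M4 S565
G1 X181.830 Y64.110 F2148
G1 X181.830 Y12.629
G1 X132.496 Y12.629
G1 X132.496 Y64.110
M5
G00 X246.988 Y45.041
M4 S759
G1 X193.559 Y108.568 F1192
G1 X45.361 Y30.195
G1 X236.697 Y11.243
G1 X129.559 Y22.659
M5
G00 X34.238 Y50.251
M4 S565
G1 X31.977 Y55.711 F2148
G1 X26.517 Y57.972
G1 X21.057 Y55.711
G1 X18.796 Y50.251
G1 X21.057 Y44.791
G1 X26.517 Y42.530
G1 X31.977 Y44.791
G1 X34.238 Y50.251
M5
G00 X43.818 Y119.316
M4 S565
G1 X73.446 Y119.316 F2148
G1 X73.446 Y58.131
G1 X43.818 Y58.131
G1 X43.818 Y119.316
M5
G00 X213.994 Y52.656
M4 S565
G1 X190.322 Y69.221 F2148
G1 X128.497 Y74.724
G1 X92.251 Y32.313
G1 X213.994 Y52.656
M5
G00 X120.070 Y94.726
M4 S565
G1 X213.589 Y94.726 F2148
G1 X213.589 Y36.406
G1 X120.070 Y36.406
G1 X120.070 Y94.726
M5
G00 X0.000 Y0.000

Since the viewBox matches the mm dimensions, user units are millimetres directly. The only transform is the Y-flip y_m = 131.697 − y_svg.

Shape 1 is a rectangle drawn with `<rect>`. Its stroke #000000 means score at S565, F2148. After flipping Y the toolpath is (132.496,64.110) → (181.830,64.110) → (181.830,12.629) → (132.496,12.629) → (132.496,64.110), returning to the start.

Shape 2 is a open polyline drawn with `<polyline>`. Its stroke #ff0000 means cut at S759, F1192. After flipping Y the toolpath is (246.988,45.041) → (193.559,108.568) → (45.361,30.195) → (236.697,11.243) → (129.559,22.659).

Shape 3 is a circle drawn with `<circle>`. Its stroke #000000 means score at S565, F2148. After flipping Y the toolpath is (34.238,50.251) → (31.977,55.711) → (26.517,57.972) → (21.057,55.711) → (18.796,50.251) → (21.057,44.791) → (26.517,42.530) → (31.977,44.791) → (34.238,50.251), returning to the start.

Shape 4 is a rectangle drawn with `<polygon>`. Its stroke #000000 means score at S565, F2148. After flipping Y the toolpath is (43.818,119.316) → (73.446,119.316) → (73.446,58.131) → (43.818,58.131) → (43.818,119.316), returning to the start.

Shape 5 is a closed polygon drawn with `<path>`. Its stroke #000000 means score at S565, F2148. After flipping Y the toolpath is (213.994,52.656) → (190.322,69.221) → (128.497,74.724) → (92.251,32.313) → (213.994,52.656), returning to the start.

Shape 6 is a rectangle drawn with `<path>`. Its stroke #000000 means score at S565, F2148. After flipping Y the toolpath is (120.070,94.726) → (213.589,94.726) → (213.589,36.406) → (120.070,36.406) → (120.070,94.726), returning to the start.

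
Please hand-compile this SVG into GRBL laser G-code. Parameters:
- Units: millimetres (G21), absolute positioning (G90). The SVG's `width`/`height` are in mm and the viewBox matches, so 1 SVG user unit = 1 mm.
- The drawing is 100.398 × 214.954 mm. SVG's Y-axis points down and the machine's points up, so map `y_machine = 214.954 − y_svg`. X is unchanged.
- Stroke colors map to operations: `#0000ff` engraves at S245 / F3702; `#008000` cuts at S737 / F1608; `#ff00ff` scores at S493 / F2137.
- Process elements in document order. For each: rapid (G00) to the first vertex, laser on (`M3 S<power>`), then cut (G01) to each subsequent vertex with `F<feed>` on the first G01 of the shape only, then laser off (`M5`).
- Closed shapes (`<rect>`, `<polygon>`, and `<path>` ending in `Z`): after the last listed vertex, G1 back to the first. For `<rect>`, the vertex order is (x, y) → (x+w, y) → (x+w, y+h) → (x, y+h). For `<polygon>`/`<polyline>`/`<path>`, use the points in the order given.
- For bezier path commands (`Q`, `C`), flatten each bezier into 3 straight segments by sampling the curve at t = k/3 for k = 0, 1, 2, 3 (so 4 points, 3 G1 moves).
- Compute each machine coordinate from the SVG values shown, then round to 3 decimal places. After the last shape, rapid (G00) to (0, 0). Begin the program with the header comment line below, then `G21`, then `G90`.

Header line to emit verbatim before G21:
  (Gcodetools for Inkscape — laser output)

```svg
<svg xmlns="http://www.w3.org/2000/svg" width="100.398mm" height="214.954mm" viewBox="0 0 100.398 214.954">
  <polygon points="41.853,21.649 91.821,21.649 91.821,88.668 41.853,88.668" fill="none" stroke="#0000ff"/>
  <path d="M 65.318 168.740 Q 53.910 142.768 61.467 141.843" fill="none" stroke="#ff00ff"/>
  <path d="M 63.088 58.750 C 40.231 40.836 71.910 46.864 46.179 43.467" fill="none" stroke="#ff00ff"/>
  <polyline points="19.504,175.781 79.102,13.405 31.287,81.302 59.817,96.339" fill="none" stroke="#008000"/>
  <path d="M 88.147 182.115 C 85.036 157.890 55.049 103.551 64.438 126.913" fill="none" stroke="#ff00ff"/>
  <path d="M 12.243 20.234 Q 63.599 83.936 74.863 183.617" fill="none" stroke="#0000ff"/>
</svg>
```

(Gcodetools for Inkscape — laser output)
G21
G90
G00 X41.853 Y193.305
M3 S245
G01 X91.821 Y193.305 F3702
G01 X91.821 Y126.286
G01 X41.853 Y126.286
G01 X41.853 Y193.305
M5
G00 X65.318 Y46.214
M3 S493
G01 X59.820 Y60.746 F2137
G01 X58.536 Y69.711
G01 X61.467 Y73.111
M5
G00 X63.088 Y156.204
M3 S493
G01 X54.264 Y167.373 F2137
G01 X56.919 Y169.996
G01 X46.179 Y171.487
M5
G00 X19.504 Y39.173
M3 S737
G01 X79.102 Y201.549 F1608
G01 X31.287 Y133.652
G01 X59.817 Y118.615
M5
G00 X88.147 Y32.839
M3 S493
G01 X78.531 Y63.109 F2137
G01 X65.721 Y89.496
G01 X64.438 Y88.041
M5
G00 X12.243 Y194.720
M3 S245
G01 X42.026 Y148.254 F3702
G01 X62.899 Y93.793
G01 X74.863 Y31.337
M5
G00 X0.000 Y0.000

1 u = 1 mm; y_m = 214.954 − y.

[1] `<polygon>` rectangle, #0000ff→engrave S245 F3702: (41.853,193.305) → (91.821,193.305) → (91.821,126.286) → (41.853,126.286) → (41.853,193.305) (closed)

[2] `<path>` quadratic bezier, #ff00ff→score S493 F2137: (65.318,46.214) → (59.820,60.746) → (58.536,69.711) → (61.467,73.111)

[3] `<path>` cubic bezier, #ff00ff→score S493 F2137: (63.088,156.204) → (54.264,167.373) → (56.919,169.996) → (46.179,171.487)

[4] `<polyline>` open polyline, #008000→cut S737 F1608: (19.504,39.173) → (79.102,201.549) → (31.287,133.652) → (59.817,118.615)

[5] `<path>` cubic bezier, #ff00ff→score S493 F2137: (88.147,32.839) → (78.531,63.109) → (65.721,89.496) → (64.438,88.041)

[6] `<path>` quadratic bezier, #0000ff→engrave S245 F3702: (12.243,194.720) → (42.026,148.254) → (62.899,93.793) → (74.863,31.337)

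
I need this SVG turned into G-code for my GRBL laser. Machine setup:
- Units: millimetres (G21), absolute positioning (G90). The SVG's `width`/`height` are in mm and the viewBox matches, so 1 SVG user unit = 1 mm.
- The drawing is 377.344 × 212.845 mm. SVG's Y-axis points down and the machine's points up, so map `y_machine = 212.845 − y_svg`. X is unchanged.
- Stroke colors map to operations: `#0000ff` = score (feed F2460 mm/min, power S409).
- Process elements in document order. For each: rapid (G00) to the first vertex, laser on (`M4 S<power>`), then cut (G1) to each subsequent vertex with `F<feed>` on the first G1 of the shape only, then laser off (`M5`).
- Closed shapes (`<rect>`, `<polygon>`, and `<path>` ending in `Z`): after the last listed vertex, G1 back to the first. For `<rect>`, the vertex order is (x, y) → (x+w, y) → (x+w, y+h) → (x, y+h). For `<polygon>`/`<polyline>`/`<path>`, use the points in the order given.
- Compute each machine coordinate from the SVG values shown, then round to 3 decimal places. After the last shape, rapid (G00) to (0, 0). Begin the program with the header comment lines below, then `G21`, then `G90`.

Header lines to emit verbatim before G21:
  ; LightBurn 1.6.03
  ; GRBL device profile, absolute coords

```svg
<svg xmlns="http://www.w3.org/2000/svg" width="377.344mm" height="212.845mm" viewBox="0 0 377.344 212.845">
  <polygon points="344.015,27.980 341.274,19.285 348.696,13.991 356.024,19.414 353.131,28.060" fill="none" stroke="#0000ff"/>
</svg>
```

; LightBurn 1.6.03
; GRBL device profile, absolute coords
G21
G90
G00 X344.015 Y184.865
M4 S409
G1 X341.274 Y193.560 F2460
G1 X348.696 Y198.854
G1 X356.024 Y193.431
G1 X353.131 Y184.785
G1 X344.015 Y184.865
M5
G00 X0.000 Y0.000

viewBox `0 0 377.344 212.845` with mm width/height → 1 unit = 1 mm. Flip: y_m = 212.845 − y_svg.

**Shape 1** — `<polygon>` regular polygon, stroke `#0000ff` → score (S409, F2460). Machine vertices: (344.015,184.865) → (341.274,193.560) → (348.696,198.854) → (356.024,193.431) → (353.131,184.785) → (344.015,184.865). Closed: final G1 returns to the first vertex.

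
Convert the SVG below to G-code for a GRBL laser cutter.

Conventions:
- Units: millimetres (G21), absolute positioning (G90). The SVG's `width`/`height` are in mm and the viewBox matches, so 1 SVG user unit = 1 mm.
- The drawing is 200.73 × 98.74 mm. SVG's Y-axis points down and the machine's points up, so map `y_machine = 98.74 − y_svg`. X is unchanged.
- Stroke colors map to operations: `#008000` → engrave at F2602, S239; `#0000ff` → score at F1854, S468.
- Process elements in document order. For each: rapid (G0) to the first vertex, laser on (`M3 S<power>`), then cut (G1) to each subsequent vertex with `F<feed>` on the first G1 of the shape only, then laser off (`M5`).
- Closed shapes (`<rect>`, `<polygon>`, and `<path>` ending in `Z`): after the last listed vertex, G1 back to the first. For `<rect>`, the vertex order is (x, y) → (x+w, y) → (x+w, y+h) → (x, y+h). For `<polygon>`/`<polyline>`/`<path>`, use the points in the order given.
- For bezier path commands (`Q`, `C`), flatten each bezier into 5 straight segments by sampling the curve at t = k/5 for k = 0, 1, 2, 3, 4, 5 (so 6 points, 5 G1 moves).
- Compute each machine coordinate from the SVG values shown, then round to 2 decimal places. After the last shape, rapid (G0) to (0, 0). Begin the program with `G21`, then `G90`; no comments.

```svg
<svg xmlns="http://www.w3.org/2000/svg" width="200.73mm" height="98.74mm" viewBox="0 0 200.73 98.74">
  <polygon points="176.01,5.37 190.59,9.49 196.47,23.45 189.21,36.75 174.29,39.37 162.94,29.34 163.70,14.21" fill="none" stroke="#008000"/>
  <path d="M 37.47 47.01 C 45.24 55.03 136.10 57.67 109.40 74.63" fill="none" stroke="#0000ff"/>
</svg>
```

1 u = 1 mm; y_m = 98.74 − y.

[1] `<polygon>` regular polygon, #008000→engrave S239 F2602: (176.01,93.37) → (190.59,89.25) → (196.47,75.29) → (189.21,61.99) → (174.29,59.37) → (162.94,69.40) → (163.70,84.53) → (176.01,93.37) (closed)

[2] `<path>` cubic bezier, #0000ff→score S468 F1854: (37.47,51.73) → (50.50,47.41) → (73.84,43.43) → (97.85,38.85) → (112.92,32.73) → (109.40,24.11)

G21
G90
G0 X176.01 Y93.37
M3 S239
G1 X190.59 Y89.25 F2602
G1 X196.47 Y75.29
G1 X189.21 Y61.99
G1 X174.29 Y59.37
G1 X162.94 Y69.40
G1 X163.70 Y84.53
G1 X176.01 Y93.37
M5
G0 X37.47 Y51.73
M3 S468
G1 X50.50 Y47.41 F1854
G1 X73.84 Y43.43
G1 X97.85 Y38.85
G1 X112.92 Y32.73
G1 X109.40 Y24.11
M5
G0 X0.00 Y0.00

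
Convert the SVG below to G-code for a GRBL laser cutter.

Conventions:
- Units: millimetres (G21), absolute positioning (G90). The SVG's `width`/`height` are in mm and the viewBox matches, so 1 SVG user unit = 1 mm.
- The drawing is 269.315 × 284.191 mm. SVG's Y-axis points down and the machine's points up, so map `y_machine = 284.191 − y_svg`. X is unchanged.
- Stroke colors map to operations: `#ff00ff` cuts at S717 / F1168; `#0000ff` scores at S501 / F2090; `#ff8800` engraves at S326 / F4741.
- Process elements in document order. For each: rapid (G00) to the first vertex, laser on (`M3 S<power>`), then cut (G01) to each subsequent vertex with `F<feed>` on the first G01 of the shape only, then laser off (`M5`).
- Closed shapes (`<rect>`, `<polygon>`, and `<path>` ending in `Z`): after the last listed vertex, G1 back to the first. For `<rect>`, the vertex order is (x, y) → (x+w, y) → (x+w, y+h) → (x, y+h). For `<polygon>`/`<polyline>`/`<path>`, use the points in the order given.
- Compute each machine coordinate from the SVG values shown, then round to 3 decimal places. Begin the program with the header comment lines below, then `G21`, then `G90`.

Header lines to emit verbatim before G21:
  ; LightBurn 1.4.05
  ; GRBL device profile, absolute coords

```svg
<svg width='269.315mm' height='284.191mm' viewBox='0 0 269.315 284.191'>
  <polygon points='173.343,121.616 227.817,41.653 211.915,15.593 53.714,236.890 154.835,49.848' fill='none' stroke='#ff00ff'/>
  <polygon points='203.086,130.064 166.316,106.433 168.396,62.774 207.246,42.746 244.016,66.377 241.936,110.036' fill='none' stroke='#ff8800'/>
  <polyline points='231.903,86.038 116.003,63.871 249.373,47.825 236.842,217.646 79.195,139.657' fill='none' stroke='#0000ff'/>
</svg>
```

; LightBurn 1.4.05
; GRBL device profile, absolute coords
G21
G90
G00 X173.343 Y162.575
M3 S717
G01 X227.817 Y242.538 F1168
G01 X211.915 Y268.598
G01 X53.714 Y47.301
G01 X154.835 Y234.343
G01 X173.343 Y162.575
M5
G00 X203.086 Y154.127
M3 S326
G01 X166.316 Y177.758 F4741
G01 X168.396 Y221.417
G01 X207.246 Y241.445
G01 X244.016 Y217.814
G01 X241.936 Y174.155
G01 X203.086 Y154.127
M5
G00 X231.903 Y198.153
M3 S501
G01 X116.003 Y220.320 F2090
G01 X249.373 Y236.366
G01 X236.842 Y66.545
G01 X79.195 Y144.534
M5

1 u = 1 mm; y_m = 284.191 − y.

[1] `<polygon>` closed polygon, #ff00ff→cut S717 F1168: (173.343,162.575) → (227.817,242.538) → (211.915,268.598) → (53.714,47.301) → (154.835,234.343) → (173.343,162.575) (closed)

[2] `<polygon>` regular polygon, #ff8800→engrave S326 F4741: (203.086,154.127) → (166.316,177.758) → (168.396,221.417) → (207.246,241.445) → (244.016,217.814) → (241.936,174.155) → (203.086,154.127) (closed)

[3] `<polyline>` open polyline, #0000ff→score S501 F2090: (231.903,198.153) → (116.003,220.320) → (249.373,236.366) → (236.842,66.545) → (79.195,144.534)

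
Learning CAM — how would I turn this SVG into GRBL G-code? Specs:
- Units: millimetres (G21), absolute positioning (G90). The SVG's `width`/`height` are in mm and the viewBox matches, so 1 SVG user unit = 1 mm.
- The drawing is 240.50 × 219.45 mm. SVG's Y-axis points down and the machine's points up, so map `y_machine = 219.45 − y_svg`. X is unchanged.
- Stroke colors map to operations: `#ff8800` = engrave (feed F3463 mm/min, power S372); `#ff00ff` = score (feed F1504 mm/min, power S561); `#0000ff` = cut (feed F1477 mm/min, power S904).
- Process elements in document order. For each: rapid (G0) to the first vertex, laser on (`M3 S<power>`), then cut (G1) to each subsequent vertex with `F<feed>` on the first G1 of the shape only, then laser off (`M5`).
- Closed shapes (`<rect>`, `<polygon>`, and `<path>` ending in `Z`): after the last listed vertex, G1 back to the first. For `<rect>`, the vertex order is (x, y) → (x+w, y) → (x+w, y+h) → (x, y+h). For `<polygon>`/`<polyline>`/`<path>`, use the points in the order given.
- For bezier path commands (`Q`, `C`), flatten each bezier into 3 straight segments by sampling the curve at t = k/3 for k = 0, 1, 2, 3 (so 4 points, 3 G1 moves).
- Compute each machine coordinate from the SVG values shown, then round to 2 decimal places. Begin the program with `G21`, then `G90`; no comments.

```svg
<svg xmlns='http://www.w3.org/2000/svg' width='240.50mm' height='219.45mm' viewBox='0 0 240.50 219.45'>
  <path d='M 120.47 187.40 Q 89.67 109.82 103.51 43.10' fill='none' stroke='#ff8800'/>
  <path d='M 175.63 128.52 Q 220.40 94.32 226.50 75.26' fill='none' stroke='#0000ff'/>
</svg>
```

viewBox `0 0 240.50 219.45` with mm width/height → 1 unit = 1 mm. Flip: y_m = 219.45 − y_svg.

**Shape 1** — `<path>` quadratic bezier, stroke `#ff8800` → engrave (S372, F3463). Control points (SVG): P0=(120.47,187.40), P1=(89.67,109.82), P2=(103.51,43.10); sampled at t=k/3. Machine vertices: (120.47,32.05) → (104.90,82.56) → (99.24,130.66) → (103.51,176.35). Open path.

**Shape 2** — `<path>` quadratic bezier, stroke `#0000ff` → cut (S904, F1477). Control points (SVG): P0=(175.63,128.52), P1=(220.40,94.32), P2=(226.50,75.26); sampled at t=k/3. Machine vertices: (175.63,90.93) → (201.18,112.05) → (218.14,129.80) → (226.50,144.19). Open path.

G21
G90
G0 X120.47 Y32.05
M3 S372
G1 X104.90 Y82.56 F3463
G1 X99.24 Y130.66
G1 X103.51 Y176.35
M5
G0 X175.63 Y90.93
M3 S904
G1 X201.18 Y112.05 F1477
G1 X218.14 Y129.80
G1 X226.50 Y144.19
M5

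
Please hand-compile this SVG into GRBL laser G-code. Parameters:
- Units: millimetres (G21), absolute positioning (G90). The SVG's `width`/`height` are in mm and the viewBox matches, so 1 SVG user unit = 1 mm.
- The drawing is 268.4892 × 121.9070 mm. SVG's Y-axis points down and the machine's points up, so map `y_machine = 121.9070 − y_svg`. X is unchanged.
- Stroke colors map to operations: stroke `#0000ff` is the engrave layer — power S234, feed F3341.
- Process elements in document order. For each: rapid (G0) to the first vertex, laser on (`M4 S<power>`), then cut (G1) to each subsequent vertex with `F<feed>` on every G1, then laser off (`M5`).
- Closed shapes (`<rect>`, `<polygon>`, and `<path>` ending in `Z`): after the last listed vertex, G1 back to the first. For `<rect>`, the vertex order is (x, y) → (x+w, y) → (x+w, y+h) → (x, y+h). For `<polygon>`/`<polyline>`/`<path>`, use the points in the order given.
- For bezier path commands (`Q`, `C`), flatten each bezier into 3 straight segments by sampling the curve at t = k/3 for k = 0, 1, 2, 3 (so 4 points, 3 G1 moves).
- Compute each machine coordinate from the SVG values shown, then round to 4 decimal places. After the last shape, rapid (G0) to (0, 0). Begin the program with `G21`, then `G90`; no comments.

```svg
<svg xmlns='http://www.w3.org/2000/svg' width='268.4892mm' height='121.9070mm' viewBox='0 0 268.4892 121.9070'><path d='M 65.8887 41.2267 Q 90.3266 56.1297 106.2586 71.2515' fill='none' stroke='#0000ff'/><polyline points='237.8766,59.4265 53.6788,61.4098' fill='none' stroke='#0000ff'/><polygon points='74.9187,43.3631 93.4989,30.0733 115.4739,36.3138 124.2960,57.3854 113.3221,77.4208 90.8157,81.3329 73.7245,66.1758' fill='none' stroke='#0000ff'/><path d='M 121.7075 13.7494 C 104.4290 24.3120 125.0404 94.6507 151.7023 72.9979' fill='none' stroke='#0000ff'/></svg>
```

viewBox `0 0 268.4892 121.9070` with mm width/height → 1 unit = 1 mm. Flip: y_m = 121.9070 − y_svg.

**Shape 1** — `<path>` quadratic bezier, stroke `#0000ff` → engrave (S234, F3341). Control points (SVG): P0=(65.8887,41.2267), P1=(90.3266,56.1297), P2=(106.2586,71.2515); sampled at t=k/3. Machine vertices: (65.8887,80.6803) → (81.2355,70.7207) → (94.6922,60.7124) → (106.2586,50.6555). Open path.

**Shape 2** — `<polyline>` line segment, stroke `#0000ff` → engrave (S234, F3341). Machine vertices: (237.8766,62.4805) → (53.6788,60.4972). Open path.

**Shape 3** — `<polygon>` regular polygon, stroke `#0000ff` → engrave (S234, F3341). Machine vertices: (74.9187,78.5439) → (93.4989,91.8337) → (115.4739,85.5932) → (124.2960,64.5216) → (113.3221,44.4862) → (90.8157,40.5741) → (73.7245,55.7312) → (74.9187,78.5439). Closed: final G1 returns to the first vertex.

**Shape 4** — `<path>` cubic bezier, stroke `#0000ff` → engrave (S234, F3341). Control points (SVG): P0=(121.7075,13.7494), P1=(104.4290,24.3120), P2=(125.0404,94.6507), P3=(151.7023,72.9979); sampled at t=k/3. Machine vertices: (121.7075,108.1576) → (115.8797,83.2907) → (128.2365,52.2991) → (151.7023,48.9091). Open path.

G21
G90
G0 X65.8887 Y80.6803
M4 S234
G1 X81.2355 Y70.7207 F3341
G1 X94.6922 Y60.7124 F3341
G1 X106.2586 Y50.6555 F3341
M5
G0 X237.8766 Y62.4805
M4 S234
G1 X53.6788 Y60.4972 F3341
M5
G0 X74.9187 Y78.5439
M4 S234
G1 X93.4989 Y91.8337 F3341
G1 X115.4739 Y85.5932 F3341
G1 X124.2960 Y64.5216 F3341
G1 X113.3221 Y44.4862 F3341
G1 X90.8157 Y40.5741 F3341
G1 X73.7245 Y55.7312 F3341
G1 X74.9187 Y78.5439 F3341
M5
G0 X121.7075 Y108.1576
M4 S234
G1 X115.8797 Y83.2907 F3341
G1 X128.2365 Y52.2991 F3341
G1 X151.7023 Y48.9091 F3341
M5
G0 X0.0000 Y0.0000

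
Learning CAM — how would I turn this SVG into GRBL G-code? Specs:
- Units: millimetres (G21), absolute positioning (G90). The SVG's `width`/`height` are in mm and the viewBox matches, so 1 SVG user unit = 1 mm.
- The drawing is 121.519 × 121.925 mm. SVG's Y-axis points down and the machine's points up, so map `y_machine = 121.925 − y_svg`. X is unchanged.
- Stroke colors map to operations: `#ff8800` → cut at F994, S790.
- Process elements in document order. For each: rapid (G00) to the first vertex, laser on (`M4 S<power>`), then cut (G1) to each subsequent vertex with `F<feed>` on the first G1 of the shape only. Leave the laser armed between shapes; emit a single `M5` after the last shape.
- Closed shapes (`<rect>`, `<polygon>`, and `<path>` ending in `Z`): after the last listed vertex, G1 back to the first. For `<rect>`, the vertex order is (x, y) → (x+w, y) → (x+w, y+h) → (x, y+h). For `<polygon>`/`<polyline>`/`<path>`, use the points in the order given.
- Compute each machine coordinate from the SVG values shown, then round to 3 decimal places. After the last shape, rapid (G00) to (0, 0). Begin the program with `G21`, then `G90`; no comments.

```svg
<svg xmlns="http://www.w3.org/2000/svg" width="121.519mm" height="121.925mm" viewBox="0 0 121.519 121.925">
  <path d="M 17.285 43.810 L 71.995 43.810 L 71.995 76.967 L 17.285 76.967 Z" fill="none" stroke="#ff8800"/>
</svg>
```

G21
G90
G00 X17.285 Y78.115
M4 S790
G1 X71.995 Y78.115 F994
G1 X71.995 Y44.958
G1 X17.285 Y44.958
G1 X17.285 Y78.115
M5
G00 X0.000 Y0.000

1 u = 1 mm; y_m = 121.925 − y.

[1] `<path>` rectangle, #ff8800→cut S790 F994: (17.285,78.115) → (71.995,78.115) → (71.995,44.958) → (17.285,44.958) → (17.285,78.115) (closed)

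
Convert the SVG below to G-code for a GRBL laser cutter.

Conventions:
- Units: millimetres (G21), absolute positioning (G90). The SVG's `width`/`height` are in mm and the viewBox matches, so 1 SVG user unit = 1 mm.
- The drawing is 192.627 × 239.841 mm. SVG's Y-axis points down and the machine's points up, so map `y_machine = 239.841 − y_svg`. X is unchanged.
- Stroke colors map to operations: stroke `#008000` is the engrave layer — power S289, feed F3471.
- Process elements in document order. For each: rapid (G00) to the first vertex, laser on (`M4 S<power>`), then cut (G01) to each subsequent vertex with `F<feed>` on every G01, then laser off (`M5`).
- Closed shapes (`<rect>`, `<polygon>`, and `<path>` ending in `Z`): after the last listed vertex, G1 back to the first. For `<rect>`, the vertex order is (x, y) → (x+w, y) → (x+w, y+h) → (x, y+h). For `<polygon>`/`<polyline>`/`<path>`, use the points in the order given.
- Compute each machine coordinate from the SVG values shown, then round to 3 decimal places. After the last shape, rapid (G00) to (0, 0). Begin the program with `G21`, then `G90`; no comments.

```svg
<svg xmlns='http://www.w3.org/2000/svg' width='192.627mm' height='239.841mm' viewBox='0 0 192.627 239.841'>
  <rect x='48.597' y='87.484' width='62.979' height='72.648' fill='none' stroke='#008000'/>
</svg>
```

G21
G90
G00 X48.597 Y152.357
M4 S289
G01 X111.576 Y152.357 F3471
G01 X111.576 Y79.709 F3471
G01 X48.597 Y79.709 F3471
G01 X48.597 Y152.357 F3471
M5
G00 X0.000 Y0.000

viewBox `0 0 192.627 239.841` with mm width/height → 1 unit = 1 mm. Flip: y_m = 239.841 − y_svg.

**Shape 1** — `<rect>` rectangle, stroke `#008000` → engrave (S289, F3471). Machine vertices: (48.597,152.357) → (111.576,152.357) → (111.576,79.709) → (48.597,79.709) → (48.597,152.357). Closed: final G1 returns to the first vertex.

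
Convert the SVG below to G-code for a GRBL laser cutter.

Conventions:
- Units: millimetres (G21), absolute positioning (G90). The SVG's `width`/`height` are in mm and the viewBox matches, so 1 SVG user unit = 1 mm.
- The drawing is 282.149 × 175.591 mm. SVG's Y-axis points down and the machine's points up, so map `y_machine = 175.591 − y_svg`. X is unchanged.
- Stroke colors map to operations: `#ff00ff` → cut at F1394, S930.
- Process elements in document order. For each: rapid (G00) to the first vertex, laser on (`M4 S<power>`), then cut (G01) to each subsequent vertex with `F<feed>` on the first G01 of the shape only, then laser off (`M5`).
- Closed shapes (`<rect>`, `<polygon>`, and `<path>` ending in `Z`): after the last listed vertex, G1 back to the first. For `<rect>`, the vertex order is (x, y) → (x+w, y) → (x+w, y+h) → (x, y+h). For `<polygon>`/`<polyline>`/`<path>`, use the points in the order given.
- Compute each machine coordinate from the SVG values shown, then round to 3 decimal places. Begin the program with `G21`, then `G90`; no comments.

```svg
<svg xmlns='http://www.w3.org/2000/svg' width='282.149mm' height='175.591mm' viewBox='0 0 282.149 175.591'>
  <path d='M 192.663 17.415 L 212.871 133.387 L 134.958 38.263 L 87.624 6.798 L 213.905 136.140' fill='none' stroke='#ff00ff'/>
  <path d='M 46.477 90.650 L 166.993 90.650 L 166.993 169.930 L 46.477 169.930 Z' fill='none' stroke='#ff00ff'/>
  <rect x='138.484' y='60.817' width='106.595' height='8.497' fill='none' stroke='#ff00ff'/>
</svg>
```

G21
G90
G00 X192.663 Y158.176
M4 S930
G01 X212.871 Y42.204 F1394
G01 X134.958 Y137.328
G01 X87.624 Y168.793
G01 X213.905 Y39.451
M5
G00 X46.477 Y84.941
M4 S930
G01 X166.993 Y84.941 F1394
G01 X166.993 Y5.661
G01 X46.477 Y5.661
G01 X46.477 Y84.941
M5
G00 X138.484 Y114.774
M4 S930
G01 X245.079 Y114.774 F1394
G01 X245.079 Y106.277
G01 X138.484 Y106.277
G01 X138.484 Y114.774
M5

Since the viewBox matches the mm dimensions, user units are millimetres directly. The only transform is the Y-flip y_m = 175.591 − y_svg.

Shape 1 is a open polyline drawn with `<path>`. Its stroke #ff00ff means cut at S930, F1394. After flipping Y the toolpath is (192.663,158.176) → (212.871,42.204) → (134.958,137.328) → (87.624,168.793) → (213.905,39.451).

Shape 2 is a rectangle drawn with `<path>`. Its stroke #ff00ff means cut at S930, F1394. After flipping Y the toolpath is (46.477,84.941) → (166.993,84.941) → (166.993,5.661) → (46.477,5.661) → (46.477,84.941), returning to the start.

Shape 3 is a rectangle drawn with `<rect>`. Its stroke #ff00ff means cut at S930, F1394. After flipping Y the toolpath is (138.484,114.774) → (245.079,114.774) → (245.079,106.277) → (138.484,106.277) → (138.484,114.774), returning to the start.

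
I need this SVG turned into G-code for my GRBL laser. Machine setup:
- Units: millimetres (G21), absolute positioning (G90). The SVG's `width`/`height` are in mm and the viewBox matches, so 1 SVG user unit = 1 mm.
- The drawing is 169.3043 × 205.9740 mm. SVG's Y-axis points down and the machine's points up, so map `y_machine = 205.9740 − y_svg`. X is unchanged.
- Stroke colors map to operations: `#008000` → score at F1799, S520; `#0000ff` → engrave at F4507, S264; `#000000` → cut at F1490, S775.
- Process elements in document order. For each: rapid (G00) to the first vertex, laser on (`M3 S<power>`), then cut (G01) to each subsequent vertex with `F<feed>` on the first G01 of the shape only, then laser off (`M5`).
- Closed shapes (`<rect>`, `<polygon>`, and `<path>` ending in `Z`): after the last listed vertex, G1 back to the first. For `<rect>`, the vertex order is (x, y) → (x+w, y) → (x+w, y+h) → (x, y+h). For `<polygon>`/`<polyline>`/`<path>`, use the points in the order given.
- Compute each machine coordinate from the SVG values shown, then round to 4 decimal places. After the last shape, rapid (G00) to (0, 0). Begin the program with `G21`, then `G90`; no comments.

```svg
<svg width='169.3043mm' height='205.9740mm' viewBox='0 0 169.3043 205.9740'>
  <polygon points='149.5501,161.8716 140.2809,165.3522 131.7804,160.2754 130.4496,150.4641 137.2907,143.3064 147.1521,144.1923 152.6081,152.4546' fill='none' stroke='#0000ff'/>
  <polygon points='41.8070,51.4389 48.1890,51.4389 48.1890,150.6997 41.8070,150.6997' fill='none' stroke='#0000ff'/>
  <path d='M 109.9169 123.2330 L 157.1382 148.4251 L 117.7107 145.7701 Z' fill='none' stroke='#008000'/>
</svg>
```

G21
G90
G00 X149.5501 Y44.1024
M3 S264
G01 X140.2809 Y40.6218 F4507
G01 X131.7804 Y45.6986
G01 X130.4496 Y55.5099
G01 X137.2907 Y62.6676
G01 X147.1521 Y61.7817
G01 X152.6081 Y53.5194
G01 X149.5501 Y44.1024
M5
G00 X41.8070 Y154.5351
M3 S264
G01 X48.1890 Y154.5351 F4507
G01 X48.1890 Y55.2743
G01 X41.8070 Y55.2743
G01 X41.8070 Y154.5351
M5
G00 X109.9169 Y82.7410
M3 S520
G01 X157.1382 Y57.5489 F1799
G01 X117.7107 Y60.2039
G01 X109.9169 Y82.7410
M5
G00 X0.0000 Y0.0000

Since the viewBox matches the mm dimensions, user units are millimetres directly. The only transform is the Y-flip y_m = 205.9740 − y_svg.

Shape 1 is a regular polygon drawn with `<polygon>`. Its stroke #0000ff means engrave at S264, F4507. After flipping Y the toolpath is (149.5501,44.1024) → (140.2809,40.6218) → (131.7804,45.6986) → (130.4496,55.5099) → (137.2907,62.6676) → (147.1521,61.7817) → (152.6081,53.5194) → (149.5501,44.1024), returning to the start.

Shape 2 is a rectangle drawn with `<polygon>`. Its stroke #0000ff means engrave at S264, F4507. After flipping Y the toolpath is (41.8070,154.5351) → (48.1890,154.5351) → (48.1890,55.2743) → (41.8070,55.2743) → (41.8070,154.5351), returning to the start.

Shape 3 is a closed polygon drawn with `<path>`. Its stroke #008000 means score at S520, F1799. After flipping Y the toolpath is (109.9169,82.7410) → (157.1382,57.5489) → (117.7107,60.2039) → (109.9169,82.7410), returning to the start.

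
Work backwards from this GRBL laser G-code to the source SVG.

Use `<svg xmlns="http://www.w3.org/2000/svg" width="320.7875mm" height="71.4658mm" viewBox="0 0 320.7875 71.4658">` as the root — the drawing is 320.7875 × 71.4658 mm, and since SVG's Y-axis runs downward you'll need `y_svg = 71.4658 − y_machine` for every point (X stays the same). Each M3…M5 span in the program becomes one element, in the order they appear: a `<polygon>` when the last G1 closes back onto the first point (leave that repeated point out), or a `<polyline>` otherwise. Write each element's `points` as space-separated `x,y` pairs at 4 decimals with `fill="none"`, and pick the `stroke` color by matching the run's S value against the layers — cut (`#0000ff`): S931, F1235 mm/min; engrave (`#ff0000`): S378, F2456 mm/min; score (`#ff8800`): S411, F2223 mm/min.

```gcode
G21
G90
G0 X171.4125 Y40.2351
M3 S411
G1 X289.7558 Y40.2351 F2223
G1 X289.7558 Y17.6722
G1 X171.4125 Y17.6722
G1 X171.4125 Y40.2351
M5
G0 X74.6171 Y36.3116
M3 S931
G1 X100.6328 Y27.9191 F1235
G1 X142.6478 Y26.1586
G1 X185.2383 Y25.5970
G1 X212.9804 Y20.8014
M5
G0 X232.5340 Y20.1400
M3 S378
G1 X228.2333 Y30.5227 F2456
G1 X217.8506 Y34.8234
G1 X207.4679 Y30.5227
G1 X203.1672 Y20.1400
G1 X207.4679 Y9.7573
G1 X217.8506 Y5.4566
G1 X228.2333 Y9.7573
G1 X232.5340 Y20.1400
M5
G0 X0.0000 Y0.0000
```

Each laser-on run becomes one SVG element. Flip Y back into SVG space with y_svg = 71.4658 − y_machine.

Run 1: the run's S411 means `#ff8800` (score). The run returns to its start, so emit a `<polygon>` with points (Y-flipped): 171.4125,31.2307 289.7558,31.2307 289.7558,53.7936 171.4125,53.7936.

Run 2: S931 ⇒ cut layer `#0000ff`. The run is open, so emit a `<polyline>` with points (Y-flipped): 74.6171,35.1542 100.6328,43.5467 142.6478,45.3072 185.2383,45.8688 212.9804,50.6644.

Run 3: power S378 maps to stroke `#ff0000` (engrave). The run returns to its start, so emit a `<polygon>` with points (Y-flipped): 232.5340,51.3258 228.2333,40.9431 217.8506,36.6424 207.4679,40.9431 203.1672,51.3258 207.4679,61.7085 217.8506,66.0092 228.2333,61.7085.

<svg xmlns="http://www.w3.org/2000/svg" width="320.7875mm" height="71.4658mm" viewBox="0 0 320.7875 71.4658">
  <polygon points="171.4125,31.2307 289.7558,31.2307 289.7558,53.7936 171.4125,53.7936" fill="none" stroke="#ff8800"/>
  <polyline points="74.6171,35.1542 100.6328,43.5467 142.6478,45.3072 185.2383,45.8688 212.9804,50.6644" fill="none" stroke="#0000ff"/>
  <polygon points="232.5340,51.3258 228.2333,40.9431 217.8506,36.6424 207.4679,40.9431 203.1672,51.3258 207.4679,61.7085 217.8506,66.0092 228.2333,61.7085" fill="none" stroke="#ff0000"/>
</svg>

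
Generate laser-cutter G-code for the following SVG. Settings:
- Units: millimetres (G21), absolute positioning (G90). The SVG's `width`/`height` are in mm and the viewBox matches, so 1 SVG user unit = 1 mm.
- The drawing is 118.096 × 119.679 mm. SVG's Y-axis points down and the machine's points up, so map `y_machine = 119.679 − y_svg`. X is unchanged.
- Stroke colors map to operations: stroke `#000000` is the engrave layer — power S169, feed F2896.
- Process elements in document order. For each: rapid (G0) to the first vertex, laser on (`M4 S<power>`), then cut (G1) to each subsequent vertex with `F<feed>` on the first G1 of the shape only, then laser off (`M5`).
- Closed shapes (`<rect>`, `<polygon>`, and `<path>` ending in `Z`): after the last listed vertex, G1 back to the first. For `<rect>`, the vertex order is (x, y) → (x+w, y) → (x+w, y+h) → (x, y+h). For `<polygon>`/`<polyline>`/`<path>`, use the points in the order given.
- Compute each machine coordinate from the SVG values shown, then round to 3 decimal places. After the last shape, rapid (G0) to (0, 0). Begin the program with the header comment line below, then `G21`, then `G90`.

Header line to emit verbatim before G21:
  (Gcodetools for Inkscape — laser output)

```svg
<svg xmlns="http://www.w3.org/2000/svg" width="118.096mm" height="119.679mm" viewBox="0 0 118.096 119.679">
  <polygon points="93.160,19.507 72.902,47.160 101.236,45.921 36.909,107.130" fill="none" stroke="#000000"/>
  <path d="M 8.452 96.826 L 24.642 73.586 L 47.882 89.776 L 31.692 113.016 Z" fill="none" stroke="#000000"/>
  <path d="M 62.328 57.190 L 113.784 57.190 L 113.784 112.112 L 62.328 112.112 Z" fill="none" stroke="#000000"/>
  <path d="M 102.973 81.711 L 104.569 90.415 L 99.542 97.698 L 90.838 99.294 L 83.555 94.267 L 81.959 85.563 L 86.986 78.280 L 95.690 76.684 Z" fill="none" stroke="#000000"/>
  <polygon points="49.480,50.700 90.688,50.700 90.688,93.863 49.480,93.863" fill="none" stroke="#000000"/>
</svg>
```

Since the viewBox matches the mm dimensions, user units are millimetres directly. The only transform is the Y-flip y_m = 119.679 − y_svg.

Shape 1 is a closed polygon drawn with `<polygon>`. Its stroke #000000 means engrave at S169, F2896. After flipping Y the toolpath is (93.160,100.172) → (72.902,72.519) → (101.236,73.758) → (36.909,12.549) → (93.160,100.172), returning to the start.

Shape 2 is a regular polygon drawn with `<path>`. Its stroke #000000 means engrave at S169, F2896. After flipping Y the toolpath is (8.452,22.853) → (24.642,46.093) → (47.882,29.903) → (31.692,6.663) → (8.452,22.853), returning to the start.

Shape 3 is a rectangle drawn with `<path>`. Its stroke #000000 means engrave at S169, F2896. After flipping Y the toolpath is (62.328,62.489) → (113.784,62.489) → (113.784,7.567) → (62.328,7.567) → (62.328,62.489), returning to the start.

Shape 4 is a regular polygon drawn with `<path>`. Its stroke #000000 means engrave at S169, F2896. After flipping Y the toolpath is (102.973,37.968) → (104.569,29.264) → (99.542,21.981) → (90.838,20.385) → (83.555,25.412) → (81.959,34.116) → (86.986,41.399) → (95.690,42.995) → (102.973,37.968), returning to the start.

Shape 5 is a rectangle drawn with `<polygon>`. Its stroke #000000 means engrave at S169, F2896. After flipping Y the toolpath is (49.480,68.979) → (90.688,68.979) → (90.688,25.816) → (49.480,25.816) → (49.480,68.979), returning to the start.

(Gcodetools for Inkscape — laser output)
G21
G90
G0 X93.160 Y100.172
M4 S169
G1 X72.902 Y72.519 F2896
G1 X101.236 Y73.758
G1 X36.909 Y12.549
G1 X93.160 Y100.172
M5
G0 X8.452 Y22.853
M4 S169
G1 X24.642 Y46.093 F2896
G1 X47.882 Y29.903
G1 X31.692 Y6.663
G1 X8.452 Y22.853
M5
G0 X62.328 Y62.489
M4 S169
G1 X113.784 Y62.489 F2896
G1 X113.784 Y7.567
G1 X62.328 Y7.567
G1 X62.328 Y62.489
M5
G0 X102.973 Y37.968
M4 S169
G1 X104.569 Y29.264 F2896
G1 X99.542 Y21.981
G1 X90.838 Y20.385
G1 X83.555 Y25.412
G1 X81.959 Y34.116
G1 X86.986 Y41.399
G1 X95.690 Y42.995
G1 X102.973 Y37.968
M5
G0 X49.480 Y68.979
M4 S169
G1 X90.688 Y68.979 F2896
G1 X90.688 Y25.816
G1 X49.480 Y25.816
G1 X49.480 Y68.979
M5
G0 X0.000 Y0.000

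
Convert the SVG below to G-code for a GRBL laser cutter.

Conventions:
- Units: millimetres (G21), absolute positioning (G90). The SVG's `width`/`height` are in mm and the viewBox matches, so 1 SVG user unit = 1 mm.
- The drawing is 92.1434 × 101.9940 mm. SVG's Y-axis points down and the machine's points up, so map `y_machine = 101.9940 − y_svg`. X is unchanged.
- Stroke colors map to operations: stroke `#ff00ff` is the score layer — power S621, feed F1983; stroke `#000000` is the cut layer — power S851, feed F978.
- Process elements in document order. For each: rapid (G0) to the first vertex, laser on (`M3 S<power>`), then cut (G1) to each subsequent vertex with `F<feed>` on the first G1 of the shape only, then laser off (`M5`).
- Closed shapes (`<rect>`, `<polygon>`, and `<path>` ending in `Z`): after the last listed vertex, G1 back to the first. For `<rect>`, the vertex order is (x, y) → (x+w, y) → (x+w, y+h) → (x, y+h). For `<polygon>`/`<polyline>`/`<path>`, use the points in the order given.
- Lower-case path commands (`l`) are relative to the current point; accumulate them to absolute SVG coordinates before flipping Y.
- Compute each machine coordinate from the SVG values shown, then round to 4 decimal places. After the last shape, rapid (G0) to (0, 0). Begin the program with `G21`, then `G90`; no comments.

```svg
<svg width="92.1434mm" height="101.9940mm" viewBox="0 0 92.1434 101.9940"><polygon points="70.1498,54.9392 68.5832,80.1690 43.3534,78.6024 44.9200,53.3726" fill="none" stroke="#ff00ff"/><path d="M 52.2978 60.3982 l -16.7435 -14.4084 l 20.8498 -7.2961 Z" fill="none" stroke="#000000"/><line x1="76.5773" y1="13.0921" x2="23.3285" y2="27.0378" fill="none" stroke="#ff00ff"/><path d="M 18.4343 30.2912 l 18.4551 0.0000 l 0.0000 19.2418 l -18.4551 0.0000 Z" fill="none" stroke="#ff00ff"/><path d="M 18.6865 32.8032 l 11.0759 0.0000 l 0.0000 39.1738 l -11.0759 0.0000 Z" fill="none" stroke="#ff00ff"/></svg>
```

1 u = 1 mm; y_m = 101.9940 − y.

[1] `<polygon>` regular polygon, #ff00ff→score S621 F1983: (70.1498,47.0548) → (68.5832,21.8250) → (43.3534,23.3916) → (44.9200,48.6214) → (70.1498,47.0548) (closed)

[2] `<path>` regular polygon, #000000→cut S851 F978: (52.2978,41.5958) → (35.5543,56.0042) → (56.4041,63.3003) → (52.2978,41.5958) (closed)

[3] `<line>` line segment, #ff00ff→score S621 F1983: (76.5773,88.9019) → (23.3285,74.9562)

[4] `<path>` rectangle, #ff00ff→score S621 F1983: (18.4343,71.7028) → (36.8894,71.7028) → (36.8894,52.4610) → (18.4343,52.4610) → (18.4343,71.7028) (closed)

[5] `<path>` rectangle, #ff00ff→score S621 F1983: (18.6865,69.1908) → (29.7624,69.1908) → (29.7624,30.0170) → (18.6865,30.0170) → (18.6865,69.1908) (closed)

G21
G90
G0 X70.1498 Y47.0548
M3 S621
G1 X68.5832 Y21.8250 F1983
G1 X43.3534 Y23.3916
G1 X44.9200 Y48.6214
G1 X70.1498 Y47.0548
M5
G0 X52.2978 Y41.5958
M3 S851
G1 X35.5543 Y56.0042 F978
G1 X56.4041 Y63.3003
G1 X52.2978 Y41.5958
M5
G0 X76.5773 Y88.9019
M3 S621
G1 X23.3285 Y74.9562 F1983
M5
G0 X18.4343 Y71.7028
M3 S621
G1 X36.8894 Y71.7028 F1983
G1 X36.8894 Y52.4610
G1 X18.4343 Y52.4610
G1 X18.4343 Y71.7028
M5
G0 X18.6865 Y69.1908
M3 S621
G1 X29.7624 Y69.1908 F1983
G1 X29.7624 Y30.0170
G1 X18.6865 Y30.0170
G1 X18.6865 Y69.1908
M5
G0 X0.0000 Y0.0000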